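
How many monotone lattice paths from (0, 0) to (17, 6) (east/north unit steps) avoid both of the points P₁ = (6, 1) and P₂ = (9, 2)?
Number of paths = 57006

Inclusion–exclusion. Total paths: C(23, 17) = 100947. Through P₁: C(7, 6)·C(16, 11) = 30576. Through P₂: C(11, 9)·C(12, 8) = 27225. Since P₁ is strictly southwest of P₂, a monotone path through both must visit P₁ then P₂; paths through both = C(7, 6)·C(4, 3)·C(12, 8) = 13860. Avoid both = 100947 − 30576 − 27225 + 13860 = 57006.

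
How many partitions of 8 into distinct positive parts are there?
q(8) = 6

List partitions of 8 into distinct parts: 8, 7+1, 6+2, 5+3, 5+2+1, 4+3+1. There are q(8) = 6. (Euler: this equals the number of odd-part partitions of 8.)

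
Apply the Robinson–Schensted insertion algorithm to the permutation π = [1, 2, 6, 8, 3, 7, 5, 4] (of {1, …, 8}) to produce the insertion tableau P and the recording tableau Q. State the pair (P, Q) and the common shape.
P = [1, 2, 3, 4] / [5, 7] / [6] / [8];  Q = [1, 2, 3, 4] / [5, 6] / [7] / [8];  common shape = (4, 2, 1, 1)

Row-insert the values π_1, π_2, … into P one at a time, bumping the leftmost entry strictly greater than the inserted value down to the next row. The recording tableau Q records, in position (i, j), the step at which that cell was added to P.
  Insert 1 (step 1): P = [1];  Q = [1]
  Insert 2 (step 2): P = [1, 2];  Q = [1, 2]
  Insert 6 (step 3): P = [1, 2, 6];  Q = [1, 2, 3]
  Insert 8 (step 4): P = [1, 2, 6, 8];  Q = [1, 2, 3, 4]
  Insert 3 (step 5): P = [1, 2, 3, 8] / [6];  Q = [1, 2, 3, 4] / [5]
  Insert 7 (step 6): P = [1, 2, 3, 7] / [6, 8];  Q = [1, 2, 3, 4] / [5, 6]
  Insert 5 (step 7): P = [1, 2, 3, 5] / [6, 7] / [8];  Q = [1, 2, 3, 4] / [5, 6] / [7]
  Insert 4 (step 8): P = [1, 2, 3, 4] / [5, 7] / [6] / [8];  Q = [1, 2, 3, 4] / [5, 6] / [7] / [8]
Final shape: (4, 2, 1, 1).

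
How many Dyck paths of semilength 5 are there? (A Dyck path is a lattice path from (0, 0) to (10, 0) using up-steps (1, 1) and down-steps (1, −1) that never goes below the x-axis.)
C_5 = 42

These Dyck paths are counted by the Catalan number C_n = (1/(n + 1)) · C(2n, n). For n = 5: C_5 = (1/6) · C(10, 5) = 252/6 = 42.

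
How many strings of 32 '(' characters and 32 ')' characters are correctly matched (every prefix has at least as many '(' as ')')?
C_32 = 55534064877048198

These balanced parentheses are counted by the Catalan number C_n = (1/(n + 1)) · C(2n, n). For n = 32: C_32 = (1/33) · C(64, 32) = 1832624140942590534/33 = 55534064877048198.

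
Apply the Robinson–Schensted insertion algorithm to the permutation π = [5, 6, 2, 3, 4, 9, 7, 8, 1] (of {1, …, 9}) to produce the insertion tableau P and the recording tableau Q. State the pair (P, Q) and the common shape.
P = [1, 3, 4, 7, 8] / [2, 6, 9] / [5];  Q = [1, 2, 5, 6, 8] / [3, 4, 7] / [9];  common shape = (5, 3, 1)

Row-insert the values π_1, π_2, … into P one at a time, bumping the leftmost entry strictly greater than the inserted value down to the next row. The recording tableau Q records, in position (i, j), the step at which that cell was added to P.
  Insert 5 (step 1): P = [5];  Q = [1]
  Insert 6 (step 2): P = [5, 6];  Q = [1, 2]
  Insert 2 (step 3): P = [2, 6] / [5];  Q = [1, 2] / [3]
  Insert 3 (step 4): P = [2, 3] / [5, 6];  Q = [1, 2] / [3, 4]
  Insert 4 (step 5): P = [2, 3, 4] / [5, 6];  Q = [1, 2, 5] / [3, 4]
  Insert 9 (step 6): P = [2, 3, 4, 9] / [5, 6];  Q = [1, 2, 5, 6] / [3, 4]
  Insert 7 (step 7): P = [2, 3, 4, 7] / [5, 6, 9];  Q = [1, 2, 5, 6] / [3, 4, 7]
  Insert 8 (step 8): P = [2, 3, 4, 7, 8] / [5, 6, 9];  Q = [1, 2, 5, 6, 8] / [3, 4, 7]
  Insert 1 (step 9): P = [1, 3, 4, 7, 8] / [2, 6, 9] / [5];  Q = [1, 2, 5, 6, 8] / [3, 4, 7] / [9]
Final shape: (5, 3, 1).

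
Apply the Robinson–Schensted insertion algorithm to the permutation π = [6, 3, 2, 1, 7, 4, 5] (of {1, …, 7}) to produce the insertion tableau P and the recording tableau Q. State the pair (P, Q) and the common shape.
P = [1, 4, 5] / [2, 7] / [3] / [6];  Q = [1, 5, 7] / [2, 6] / [3] / [4];  common shape = (3, 2, 1, 1)

Row-insert the values π_1, π_2, … into P one at a time, bumping the leftmost entry strictly greater than the inserted value down to the next row. The recording tableau Q records, in position (i, j), the step at which that cell was added to P.
  Insert 6 (step 1): P = [6];  Q = [1]
  Insert 3 (step 2): P = [3] / [6];  Q = [1] / [2]
  Insert 2 (step 3): P = [2] / [3] / [6];  Q = [1] / [2] / [3]
  Insert 1 (step 4): P = [1] / [2] / [3] / [6];  Q = [1] / [2] / [3] / [4]
  Insert 7 (step 5): P = [1, 7] / [2] / [3] / [6];  Q = [1, 5] / [2] / [3] / [4]
  Insert 4 (step 6): P = [1, 4] / [2, 7] / [3] / [6];  Q = [1, 5] / [2, 6] / [3] / [4]
  Insert 5 (step 7): P = [1, 4, 5] / [2, 7] / [3] / [6];  Q = [1, 5, 7] / [2, 6] / [3] / [4]
Final shape: (3, 2, 1, 1).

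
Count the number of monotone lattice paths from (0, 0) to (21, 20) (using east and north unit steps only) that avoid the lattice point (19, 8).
Number of paths = 268926910395

Total paths from (0, 0) to (21, 20): C(41, 21) = 269128937220. Paths through (19, 8): (paths (0, 0) → (19, 8)) × (paths (19, 8) → (21, 20)) = C(27, 19) · C(14, 2) = 2220075 · 91 = 202026825. Avoidance count = 269128937220 − 202026825 = 268926910395.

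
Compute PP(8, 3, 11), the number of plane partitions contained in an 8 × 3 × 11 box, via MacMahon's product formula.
PP(8, 3, 11) = 4783805983320

Evaluate the triple product over i = 1..8, j = 1..3, k = 1..11. The factors are (2/1) · (3/2) · (4/3) · (5/4) · (6/5) · (7/6) · (8/7) · (9/8) · … (264 factors total). The numerators and denominators telescope so the product is an integer; carrying out the multiplication exactly gives PP(8, 3, 11) = 4783805983320.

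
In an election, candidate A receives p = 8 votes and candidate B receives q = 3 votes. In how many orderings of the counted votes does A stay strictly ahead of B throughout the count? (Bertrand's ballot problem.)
Strict-lead orderings = 75

Total orderings of the 11 votes with 8 for A: C(11, 8) = 165. By the Bertrand ballot formula (Cycle Lemma / reflection principle), the number of orderings in which A is strictly ahead of B throughout is (p − q)/(p + q) · C(p + q, p) = (8 − 3)/(8 + 3) · 165 = 75.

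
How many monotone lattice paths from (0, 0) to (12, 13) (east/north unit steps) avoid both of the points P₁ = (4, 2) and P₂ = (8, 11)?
Number of paths = 3093715

Inclusion–exclusion. Total paths: C(25, 12) = 5200300. Through P₁: C(6, 4)·C(19, 8) = 1133730. Through P₂: C(19, 8)·C(6, 4) = 1133730. Since P₁ is strictly southwest of P₂, a monotone path through both must visit P₁ then P₂; paths through both = C(6, 4)·C(13, 4)·C(6, 4) = 160875. Avoid both = 5200300 − 1133730 − 1133730 + 160875 = 3093715.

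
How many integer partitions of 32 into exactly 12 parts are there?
p(32, 12 parts) = 582

Partitions of n into exactly k parts are in bijection with partitions of n − k into at most k parts (subtract 1 from each part). So p(32, exactly 12) = p(20, parts ≤ 12). Computing via the recurrence p(m, j) = p(m, j−1) + p(m−j, j) gives 582.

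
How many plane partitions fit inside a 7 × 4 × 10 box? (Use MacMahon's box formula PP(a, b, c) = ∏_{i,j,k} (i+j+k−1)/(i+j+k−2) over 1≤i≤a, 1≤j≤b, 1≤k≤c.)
PP(7, 4, 10) = 69951472754592

Evaluate the triple product over i = 1..7, j = 1..4, k = 1..10. The factors are (2/1) · (3/2) · (4/3) · (5/4) · (6/5) · (7/6) · (8/7) · (9/8) · … (280 factors total). The numerators and denominators telescope so the product is an integer; carrying out the multiplication exactly gives PP(7, 4, 10) = 69951472754592.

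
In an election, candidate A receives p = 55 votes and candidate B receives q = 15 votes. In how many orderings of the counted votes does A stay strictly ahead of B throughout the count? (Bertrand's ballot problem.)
Strict-lead orderings = 412274681406208

Total orderings of the 70 votes with 55 for A: C(70, 55) = 721480692460864. By the Bertrand ballot formula (Cycle Lemma / reflection principle), the number of orderings in which A is strictly ahead of B throughout is (p − q)/(p + q) · C(p + q, p) = (55 − 15)/(55 + 15) · 721480692460864 = 412274681406208.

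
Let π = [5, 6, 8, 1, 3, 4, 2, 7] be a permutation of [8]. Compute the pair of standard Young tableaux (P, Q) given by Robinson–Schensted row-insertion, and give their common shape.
P = [1, 2, 4, 7] / [3, 6, 8] / [5];  Q = [1, 2, 3, 8] / [4, 5, 6] / [7];  common shape = (4, 3, 1)

Row-insert the values π_1, π_2, … into P one at a time, bumping the leftmost entry strictly greater than the inserted value down to the next row. The recording tableau Q records, in position (i, j), the step at which that cell was added to P.
  Insert 5 (step 1): P = [5];  Q = [1]
  Insert 6 (step 2): P = [5, 6];  Q = [1, 2]
  Insert 8 (step 3): P = [5, 6, 8];  Q = [1, 2, 3]
  Insert 1 (step 4): P = [1, 6, 8] / [5];  Q = [1, 2, 3] / [4]
  Insert 3 (step 5): P = [1, 3, 8] / [5, 6];  Q = [1, 2, 3] / [4, 5]
  Insert 4 (step 6): P = [1, 3, 4] / [5, 6, 8];  Q = [1, 2, 3] / [4, 5, 6]
  Insert 2 (step 7): P = [1, 2, 4] / [3, 6, 8] / [5];  Q = [1, 2, 3] / [4, 5, 6] / [7]
  Insert 7 (step 8): P = [1, 2, 4, 7] / [3, 6, 8] / [5];  Q = [1, 2, 3, 8] / [4, 5, 6] / [7]
Final shape: (4, 3, 1).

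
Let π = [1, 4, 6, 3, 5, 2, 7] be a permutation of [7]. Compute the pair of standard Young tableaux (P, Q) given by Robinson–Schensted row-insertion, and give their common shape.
P = [1, 2, 5, 7] / [3, 6] / [4];  Q = [1, 2, 3, 7] / [4, 5] / [6];  common shape = (4, 2, 1)

Row-insert the values π_1, π_2, … into P one at a time, bumping the leftmost entry strictly greater than the inserted value down to the next row. The recording tableau Q records, in position (i, j), the step at which that cell was added to P.
  Insert 1 (step 1): P = [1];  Q = [1]
  Insert 4 (step 2): P = [1, 4];  Q = [1, 2]
  Insert 6 (step 3): P = [1, 4, 6];  Q = [1, 2, 3]
  Insert 3 (step 4): P = [1, 3, 6] / [4];  Q = [1, 2, 3] / [4]
  Insert 5 (step 5): P = [1, 3, 5] / [4, 6];  Q = [1, 2, 3] / [4, 5]
  Insert 2 (step 6): P = [1, 2, 5] / [3, 6] / [4];  Q = [1, 2, 3] / [4, 5] / [6]
  Insert 7 (step 7): P = [1, 2, 5, 7] / [3, 6] / [4];  Q = [1, 2, 3, 7] / [4, 5] / [6]
Final shape: (4, 2, 1).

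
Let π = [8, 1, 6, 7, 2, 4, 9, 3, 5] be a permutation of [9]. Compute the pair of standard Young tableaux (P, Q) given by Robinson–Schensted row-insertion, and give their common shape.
P = [1, 2, 3, 5] / [4, 7, 9] / [6] / [8];  Q = [1, 3, 4, 7] / [2, 6, 9] / [5] / [8];  common shape = (4, 3, 1, 1)

Row-insert the values π_1, π_2, … into P one at a time, bumping the leftmost entry strictly greater than the inserted value down to the next row. The recording tableau Q records, in position (i, j), the step at which that cell was added to P.
  Insert 8 (step 1): P = [8];  Q = [1]
  Insert 1 (step 2): P = [1] / [8];  Q = [1] / [2]
  Insert 6 (step 3): P = [1, 6] / [8];  Q = [1, 3] / [2]
  Insert 7 (step 4): P = [1, 6, 7] / [8];  Q = [1, 3, 4] / [2]
  Insert 2 (step 5): P = [1, 2, 7] / [6] / [8];  Q = [1, 3, 4] / [2] / [5]
  Insert 4 (step 6): P = [1, 2, 4] / [6, 7] / [8];  Q = [1, 3, 4] / [2, 6] / [5]
  Insert 9 (step 7): P = [1, 2, 4, 9] / [6, 7] / [8];  Q = [1, 3, 4, 7] / [2, 6] / [5]
  Insert 3 (step 8): P = [1, 2, 3, 9] / [4, 7] / [6] / [8];  Q = [1, 3, 4, 7] / [2, 6] / [5] / [8]
  Insert 5 (step 9): P = [1, 2, 3, 5] / [4, 7, 9] / [6] / [8];  Q = [1, 3, 4, 7] / [2, 6, 9] / [5] / [8]
Final shape: (4, 3, 1, 1).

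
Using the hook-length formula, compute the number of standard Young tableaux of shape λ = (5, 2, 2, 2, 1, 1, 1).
# SYT of shape (5, 2, 2, 2, 1, 1, 1) = 24960

Hook-length formula: f^λ = n! / Π hook(c), product over all cells c of the Young diagram. For λ = (5, 2, 2, 2, 1, 1, 1), n = 14 boxes. Hook lengths by row (left-to-right, top-to-bottom): [11, 7, 3, 2, 1]; [7, 3]; [6, 2]; [5, 1]; [3]; [2]; [1]. Product of hooks = 3492720. So f^λ = 14! / 3492720 = 87178291200 / 3492720 = 24960.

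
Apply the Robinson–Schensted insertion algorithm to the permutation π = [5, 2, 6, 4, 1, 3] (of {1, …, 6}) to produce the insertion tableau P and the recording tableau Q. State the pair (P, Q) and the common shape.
P = [1, 3] / [2, 4] / [5, 6];  Q = [1, 3] / [2, 4] / [5, 6];  common shape = (2, 2, 2)

Row-insert the values π_1, π_2, … into P one at a time, bumping the leftmost entry strictly greater than the inserted value down to the next row. The recording tableau Q records, in position (i, j), the step at which that cell was added to P.
  Insert 5 (step 1): P = [5];  Q = [1]
  Insert 2 (step 2): P = [2] / [5];  Q = [1] / [2]
  Insert 6 (step 3): P = [2, 6] / [5];  Q = [1, 3] / [2]
  Insert 4 (step 4): P = [2, 4] / [5, 6];  Q = [1, 3] / [2, 4]
  Insert 1 (step 5): P = [1, 4] / [2, 6] / [5];  Q = [1, 3] / [2, 4] / [5]
  Insert 3 (step 6): P = [1, 3] / [2, 4] / [5, 6];  Q = [1, 3] / [2, 4] / [5, 6]
Final shape: (2, 2, 2).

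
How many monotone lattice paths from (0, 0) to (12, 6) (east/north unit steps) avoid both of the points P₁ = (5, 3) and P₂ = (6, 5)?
Number of paths = 9786

Inclusion–exclusion. Total paths: C(18, 12) = 18564. Through P₁: C(8, 5)·C(10, 7) = 6720. Through P₂: C(11, 6)·C(7, 6) = 3234. Since P₁ is strictly southwest of P₂, a monotone path through both must visit P₁ then P₂; paths through both = C(8, 5)·C(3, 1)·C(7, 6) = 1176. Avoid both = 18564 − 6720 − 3234 + 1176 = 9786.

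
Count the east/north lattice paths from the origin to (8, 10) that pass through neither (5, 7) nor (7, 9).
Number of paths = 14542

Inclusion–exclusion. Total paths: C(18, 8) = 43758. Through P₁: C(12, 5)·C(6, 3) = 15840. Through P₂: C(16, 7)·C(2, 1) = 22880. Since P₁ is strictly southwest of P₂, a monotone path through both must visit P₁ then P₂; paths through both = C(12, 5)·C(4, 2)·C(2, 1) = 9504. Avoid both = 43758 − 15840 − 22880 + 9504 = 14542.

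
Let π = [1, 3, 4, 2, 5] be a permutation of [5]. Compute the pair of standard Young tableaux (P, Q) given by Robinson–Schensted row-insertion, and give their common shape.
P = [1, 2, 4, 5] / [3];  Q = [1, 2, 3, 5] / [4];  common shape = (4, 1)

Row-insert the values π_1, π_2, … into P one at a time, bumping the leftmost entry strictly greater than the inserted value down to the next row. The recording tableau Q records, in position (i, j), the step at which that cell was added to P.
  Insert 1 (step 1): P = [1];  Q = [1]
  Insert 3 (step 2): P = [1, 3];  Q = [1, 2]
  Insert 4 (step 3): P = [1, 3, 4];  Q = [1, 2, 3]
  Insert 2 (step 4): P = [1, 2, 4] / [3];  Q = [1, 2, 3] / [4]
  Insert 5 (step 5): P = [1, 2, 4, 5] / [3];  Q = [1, 2, 3, 5] / [4]
Final shape: (4, 1).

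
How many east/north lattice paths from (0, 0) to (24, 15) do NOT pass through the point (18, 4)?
Number of paths = 25050310220

Total paths from (0, 0) to (24, 15): C(39, 24) = 25140840660. Paths through (18, 4): (paths (0, 0) → (18, 4)) × (paths (18, 4) → (24, 15)) = C(22, 18) · C(17, 6) = 7315 · 12376 = 90530440. Avoidance count = 25140840660 − 90530440 = 25050310220.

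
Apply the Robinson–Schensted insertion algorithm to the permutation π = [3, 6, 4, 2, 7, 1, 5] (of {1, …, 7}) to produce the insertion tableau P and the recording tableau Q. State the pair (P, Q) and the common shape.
P = [1, 4, 5] / [2, 7] / [3] / [6];  Q = [1, 2, 5] / [3, 7] / [4] / [6];  common shape = (3, 2, 1, 1)

Row-insert the values π_1, π_2, … into P one at a time, bumping the leftmost entry strictly greater than the inserted value down to the next row. The recording tableau Q records, in position (i, j), the step at which that cell was added to P.
  Insert 3 (step 1): P = [3];  Q = [1]
  Insert 6 (step 2): P = [3, 6];  Q = [1, 2]
  Insert 4 (step 3): P = [3, 4] / [6];  Q = [1, 2] / [3]
  Insert 2 (step 4): P = [2, 4] / [3] / [6];  Q = [1, 2] / [3] / [4]
  Insert 7 (step 5): P = [2, 4, 7] / [3] / [6];  Q = [1, 2, 5] / [3] / [4]
  Insert 1 (step 6): P = [1, 4, 7] / [2] / [3] / [6];  Q = [1, 2, 5] / [3] / [4] / [6]
  Insert 5 (step 7): P = [1, 4, 5] / [2, 7] / [3] / [6];  Q = [1, 2, 5] / [3, 7] / [4] / [6]
Final shape: (3, 2, 1, 1).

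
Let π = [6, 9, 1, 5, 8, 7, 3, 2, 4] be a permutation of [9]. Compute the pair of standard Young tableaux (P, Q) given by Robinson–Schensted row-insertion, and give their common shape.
P = [1, 2, 4] / [3, 7] / [5, 8] / [6] / [9];  Q = [1, 2, 5] / [3, 4] / [6, 9] / [7] / [8];  common shape = (3, 2, 2, 1, 1)

Row-insert the values π_1, π_2, … into P one at a time, bumping the leftmost entry strictly greater than the inserted value down to the next row. The recording tableau Q records, in position (i, j), the step at which that cell was added to P.
  Insert 6 (step 1): P = [6];  Q = [1]
  Insert 9 (step 2): P = [6, 9];  Q = [1, 2]
  Insert 1 (step 3): P = [1, 9] / [6];  Q = [1, 2] / [3]
  Insert 5 (step 4): P = [1, 5] / [6, 9];  Q = [1, 2] / [3, 4]
  Insert 8 (step 5): P = [1, 5, 8] / [6, 9];  Q = [1, 2, 5] / [3, 4]
  Insert 7 (step 6): P = [1, 5, 7] / [6, 8] / [9];  Q = [1, 2, 5] / [3, 4] / [6]
  Insert 3 (step 7): P = [1, 3, 7] / [5, 8] / [6] / [9];  Q = [1, 2, 5] / [3, 4] / [6] / [7]
  Insert 2 (step 8): P = [1, 2, 7] / [3, 8] / [5] / [6] / [9];  Q = [1, 2, 5] / [3, 4] / [6] / [7] / [8]
  Insert 4 (step 9): P = [1, 2, 4] / [3, 7] / [5, 8] / [6] / [9];  Q = [1, 2, 5] / [3, 4] / [6, 9] / [7] / [8]
Final shape: (3, 2, 2, 1, 1).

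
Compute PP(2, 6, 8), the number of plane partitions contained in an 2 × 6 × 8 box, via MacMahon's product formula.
PP(2, 6, 8) = 2147145

Evaluate the triple product over i = 1..2, j = 1..6, k = 1..8. The factors are (2/1) · (3/2) · (4/3) · (5/4) · (6/5) · (7/6) · (8/7) · (9/8) · … (96 factors total). The numerators and denominators telescope so the product is an integer; carrying out the multiplication exactly gives PP(2, 6, 8) = 2147145.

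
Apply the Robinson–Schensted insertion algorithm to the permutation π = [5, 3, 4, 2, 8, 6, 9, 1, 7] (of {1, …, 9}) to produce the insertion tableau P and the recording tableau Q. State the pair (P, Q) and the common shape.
P = [1, 4, 6, 7] / [2, 8, 9] / [3] / [5];  Q = [1, 3, 5, 7] / [2, 6, 9] / [4] / [8];  common shape = (4, 3, 1, 1)

Row-insert the values π_1, π_2, … into P one at a time, bumping the leftmost entry strictly greater than the inserted value down to the next row. The recording tableau Q records, in position (i, j), the step at which that cell was added to P.
  Insert 5 (step 1): P = [5];  Q = [1]
  Insert 3 (step 2): P = [3] / [5];  Q = [1] / [2]
  Insert 4 (step 3): P = [3, 4] / [5];  Q = [1, 3] / [2]
  Insert 2 (step 4): P = [2, 4] / [3] / [5];  Q = [1, 3] / [2] / [4]
  Insert 8 (step 5): P = [2, 4, 8] / [3] / [5];  Q = [1, 3, 5] / [2] / [4]
  Insert 6 (step 6): P = [2, 4, 6] / [3, 8] / [5];  Q = [1, 3, 5] / [2, 6] / [4]
  Insert 9 (step 7): P = [2, 4, 6, 9] / [3, 8] / [5];  Q = [1, 3, 5, 7] / [2, 6] / [4]
  Insert 1 (step 8): P = [1, 4, 6, 9] / [2, 8] / [3] / [5];  Q = [1, 3, 5, 7] / [2, 6] / [4] / [8]
  Insert 7 (step 9): P = [1, 4, 6, 7] / [2, 8, 9] / [3] / [5];  Q = [1, 3, 5, 7] / [2, 6, 9] / [4] / [8]
Final shape: (4, 3, 1, 1).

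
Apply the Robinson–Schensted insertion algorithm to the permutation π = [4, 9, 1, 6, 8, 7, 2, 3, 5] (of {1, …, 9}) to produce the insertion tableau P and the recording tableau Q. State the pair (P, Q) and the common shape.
P = [1, 2, 3, 5] / [4, 6, 7] / [8] / [9];  Q = [1, 2, 5, 9] / [3, 4, 8] / [6] / [7];  common shape = (4, 3, 1, 1)

Row-insert the values π_1, π_2, … into P one at a time, bumping the leftmost entry strictly greater than the inserted value down to the next row. The recording tableau Q records, in position (i, j), the step at which that cell was added to P.
  Insert 4 (step 1): P = [4];  Q = [1]
  Insert 9 (step 2): P = [4, 9];  Q = [1, 2]
  Insert 1 (step 3): P = [1, 9] / [4];  Q = [1, 2] / [3]
  Insert 6 (step 4): P = [1, 6] / [4, 9];  Q = [1, 2] / [3, 4]
  Insert 8 (step 5): P = [1, 6, 8] / [4, 9];  Q = [1, 2, 5] / [3, 4]
  Insert 7 (step 6): P = [1, 6, 7] / [4, 8] / [9];  Q = [1, 2, 5] / [3, 4] / [6]
  Insert 2 (step 7): P = [1, 2, 7] / [4, 6] / [8] / [9];  Q = [1, 2, 5] / [3, 4] / [6] / [7]
  Insert 3 (step 8): P = [1, 2, 3] / [4, 6, 7] / [8] / [9];  Q = [1, 2, 5] / [3, 4, 8] / [6] / [7]
  Insert 5 (step 9): P = [1, 2, 3, 5] / [4, 6, 7] / [8] / [9];  Q = [1, 2, 5, 9] / [3, 4, 8] / [6] / [7]
Final shape: (4, 3, 1, 1).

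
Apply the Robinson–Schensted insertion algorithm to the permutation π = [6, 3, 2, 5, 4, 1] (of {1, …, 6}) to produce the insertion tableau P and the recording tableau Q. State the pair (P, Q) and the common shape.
P = [1, 4] / [2, 5] / [3] / [6];  Q = [1, 4] / [2, 5] / [3] / [6];  common shape = (2, 2, 1, 1)

Row-insert the values π_1, π_2, … into P one at a time, bumping the leftmost entry strictly greater than the inserted value down to the next row. The recording tableau Q records, in position (i, j), the step at which that cell was added to P.
  Insert 6 (step 1): P = [6];  Q = [1]
  Insert 3 (step 2): P = [3] / [6];  Q = [1] / [2]
  Insert 2 (step 3): P = [2] / [3] / [6];  Q = [1] / [2] / [3]
  Insert 5 (step 4): P = [2, 5] / [3] / [6];  Q = [1, 4] / [2] / [3]
  Insert 4 (step 5): P = [2, 4] / [3, 5] / [6];  Q = [1, 4] / [2, 5] / [3]
  Insert 1 (step 6): P = [1, 4] / [2, 5] / [3] / [6];  Q = [1, 4] / [2, 5] / [3] / [6]
Final shape: (2, 2, 1, 1).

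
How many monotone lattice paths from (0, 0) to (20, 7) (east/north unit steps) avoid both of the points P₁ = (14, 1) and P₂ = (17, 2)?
Number of paths = 867954

Inclusion–exclusion. Total paths: C(27, 20) = 888030. Through P₁: C(15, 14)·C(12, 6) = 13860. Through P₂: C(19, 17)·C(8, 3) = 9576. Since P₁ is strictly southwest of P₂, a monotone path through both must visit P₁ then P₂; paths through both = C(15, 14)·C(4, 3)·C(8, 3) = 3360. Avoid both = 888030 − 13860 − 9576 + 3360 = 867954.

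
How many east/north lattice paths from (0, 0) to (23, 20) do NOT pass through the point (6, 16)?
Number of paths = 960120359415

Total paths from (0, 0) to (23, 20): C(43, 23) = 960566918220. Paths through (6, 16): (paths (0, 0) → (6, 16)) × (paths (6, 16) → (23, 20)) = C(22, 6) · C(21, 17) = 74613 · 5985 = 446558805. Avoidance count = 960566918220 − 446558805 = 960120359415.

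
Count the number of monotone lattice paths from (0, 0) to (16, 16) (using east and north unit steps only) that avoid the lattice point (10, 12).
Number of paths = 465284730

Total paths from (0, 0) to (16, 16): C(32, 16) = 601080390. Paths through (10, 12): (paths (0, 0) → (10, 12)) × (paths (10, 12) → (16, 16)) = C(22, 10) · C(10, 6) = 646646 · 210 = 135795660. Avoidance count = 601080390 − 135795660 = 465284730.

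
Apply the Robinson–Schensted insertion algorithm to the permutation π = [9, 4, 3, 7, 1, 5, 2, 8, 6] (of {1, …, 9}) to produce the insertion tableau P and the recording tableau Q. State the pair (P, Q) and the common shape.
P = [1, 2, 6] / [3, 5, 8] / [4, 7] / [9];  Q = [1, 4, 8] / [2, 6, 9] / [3, 7] / [5];  common shape = (3, 3, 2, 1)

Row-insert the values π_1, π_2, … into P one at a time, bumping the leftmost entry strictly greater than the inserted value down to the next row. The recording tableau Q records, in position (i, j), the step at which that cell was added to P.
  Insert 9 (step 1): P = [9];  Q = [1]
  Insert 4 (step 2): P = [4] / [9];  Q = [1] / [2]
  Insert 3 (step 3): P = [3] / [4] / [9];  Q = [1] / [2] / [3]
  Insert 7 (step 4): P = [3, 7] / [4] / [9];  Q = [1, 4] / [2] / [3]
  Insert 1 (step 5): P = [1, 7] / [3] / [4] / [9];  Q = [1, 4] / [2] / [3] / [5]
  Insert 5 (step 6): P = [1, 5] / [3, 7] / [4] / [9];  Q = [1, 4] / [2, 6] / [3] / [5]
  Insert 2 (step 7): P = [1, 2] / [3, 5] / [4, 7] / [9];  Q = [1, 4] / [2, 6] / [3, 7] / [5]
  Insert 8 (step 8): P = [1, 2, 8] / [3, 5] / [4, 7] / [9];  Q = [1, 4, 8] / [2, 6] / [3, 7] / [5]
  Insert 6 (step 9): P = [1, 2, 6] / [3, 5, 8] / [4, 7] / [9];  Q = [1, 4, 8] / [2, 6, 9] / [3, 7] / [5]
Final shape: (3, 3, 2, 1).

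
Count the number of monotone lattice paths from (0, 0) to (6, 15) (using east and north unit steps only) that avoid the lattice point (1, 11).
Number of paths = 52752

Total paths from (0, 0) to (6, 15): C(21, 6) = 54264. Paths through (1, 11): (paths (0, 0) → (1, 11)) × (paths (1, 11) → (6, 15)) = C(12, 1) · C(9, 5) = 12 · 126 = 1512. Avoidance count = 54264 − 1512 = 52752.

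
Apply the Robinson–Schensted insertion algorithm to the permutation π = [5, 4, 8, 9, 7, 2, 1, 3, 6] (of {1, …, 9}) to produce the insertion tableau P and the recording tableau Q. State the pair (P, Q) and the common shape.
P = [1, 3, 6] / [2, 7, 9] / [4, 8] / [5];  Q = [1, 3, 4] / [2, 5, 9] / [6, 8] / [7];  common shape = (3, 3, 2, 1)

Row-insert the values π_1, π_2, … into P one at a time, bumping the leftmost entry strictly greater than the inserted value down to the next row. The recording tableau Q records, in position (i, j), the step at which that cell was added to P.
  Insert 5 (step 1): P = [5];  Q = [1]
  Insert 4 (step 2): P = [4] / [5];  Q = [1] / [2]
  Insert 8 (step 3): P = [4, 8] / [5];  Q = [1, 3] / [2]
  Insert 9 (step 4): P = [4, 8, 9] / [5];  Q = [1, 3, 4] / [2]
  Insert 7 (step 5): P = [4, 7, 9] / [5, 8];  Q = [1, 3, 4] / [2, 5]
  Insert 2 (step 6): P = [2, 7, 9] / [4, 8] / [5];  Q = [1, 3, 4] / [2, 5] / [6]
  Insert 1 (step 7): P = [1, 7, 9] / [2, 8] / [4] / [5];  Q = [1, 3, 4] / [2, 5] / [6] / [7]
  Insert 3 (step 8): P = [1, 3, 9] / [2, 7] / [4, 8] / [5];  Q = [1, 3, 4] / [2, 5] / [6, 8] / [7]
  Insert 6 (step 9): P = [1, 3, 6] / [2, 7, 9] / [4, 8] / [5];  Q = [1, 3, 4] / [2, 5, 9] / [6, 8] / [7]
Final shape: (3, 3, 2, 1).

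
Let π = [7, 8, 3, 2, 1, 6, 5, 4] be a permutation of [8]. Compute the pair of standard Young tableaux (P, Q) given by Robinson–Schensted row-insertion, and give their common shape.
P = [1, 4] / [2, 5] / [3, 6] / [7, 8];  Q = [1, 2] / [3, 6] / [4, 7] / [5, 8];  common shape = (2, 2, 2, 2)

Row-insert the values π_1, π_2, … into P one at a time, bumping the leftmost entry strictly greater than the inserted value down to the next row. The recording tableau Q records, in position (i, j), the step at which that cell was added to P.
  Insert 7 (step 1): P = [7];  Q = [1]
  Insert 8 (step 2): P = [7, 8];  Q = [1, 2]
  Insert 3 (step 3): P = [3, 8] / [7];  Q = [1, 2] / [3]
  Insert 2 (step 4): P = [2, 8] / [3] / [7];  Q = [1, 2] / [3] / [4]
  Insert 1 (step 5): P = [1, 8] / [2] / [3] / [7];  Q = [1, 2] / [3] / [4] / [5]
  Insert 6 (step 6): P = [1, 6] / [2, 8] / [3] / [7];  Q = [1, 2] / [3, 6] / [4] / [5]
  Insert 5 (step 7): P = [1, 5] / [2, 6] / [3, 8] / [7];  Q = [1, 2] / [3, 6] / [4, 7] / [5]
  Insert 4 (step 8): P = [1, 4] / [2, 5] / [3, 6] / [7, 8];  Q = [1, 2] / [3, 6] / [4, 7] / [5, 8]
Final shape: (2, 2, 2, 2).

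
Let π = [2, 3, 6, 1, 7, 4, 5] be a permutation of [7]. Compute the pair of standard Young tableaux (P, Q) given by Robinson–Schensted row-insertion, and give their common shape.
P = [1, 3, 4, 5] / [2, 6, 7];  Q = [1, 2, 3, 5] / [4, 6, 7];  common shape = (4, 3)

Row-insert the values π_1, π_2, … into P one at a time, bumping the leftmost entry strictly greater than the inserted value down to the next row. The recording tableau Q records, in position (i, j), the step at which that cell was added to P.
  Insert 2 (step 1): P = [2];  Q = [1]
  Insert 3 (step 2): P = [2, 3];  Q = [1, 2]
  Insert 6 (step 3): P = [2, 3, 6];  Q = [1, 2, 3]
  Insert 1 (step 4): P = [1, 3, 6] / [2];  Q = [1, 2, 3] / [4]
  Insert 7 (step 5): P = [1, 3, 6, 7] / [2];  Q = [1, 2, 3, 5] / [4]
  Insert 4 (step 6): P = [1, 3, 4, 7] / [2, 6];  Q = [1, 2, 3, 5] / [4, 6]
  Insert 5 (step 7): P = [1, 3, 4, 5] / [2, 6, 7];  Q = [1, 2, 3, 5] / [4, 6, 7]
Final shape: (4, 3).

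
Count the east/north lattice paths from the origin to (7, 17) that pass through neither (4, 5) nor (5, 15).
Number of paths = 204066

Inclusion–exclusion. Total paths: C(24, 7) = 346104. Through P₁: C(9, 4)·C(15, 3) = 57330. Through P₂: C(20, 5)·C(4, 2) = 93024. Since P₁ is strictly southwest of P₂, a monotone path through both must visit P₁ then P₂; paths through both = C(9, 4)·C(11, 1)·C(4, 2) = 8316. Avoid both = 346104 − 57330 − 93024 + 8316 = 204066.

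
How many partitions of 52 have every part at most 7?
p(52, parts ≤ 7) = 21873

Use the recurrence p(n, m) = p(n, m−1) + p(n−m, m): either the largest part is < m (count p(n, m−1)) or the largest part is exactly m (remove one copy of m, count p(n−m, m)). With p(0, ·) = 1 this gives p(52, parts ≤ 7) = 21873. (By conjugating Young diagrams, this also counts partitions of 52 into at most 7 parts.)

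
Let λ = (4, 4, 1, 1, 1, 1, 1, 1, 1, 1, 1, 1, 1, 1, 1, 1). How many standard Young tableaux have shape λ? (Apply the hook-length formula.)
# SYT of shape (4, 4, 1, 1, 1, 1, 1, 1, 1, 1, 1, 1, 1, 1, 1, 1) = 261800

Hook-length formula: f^λ = n! / Π hook(c), product over all cells c of the Young diagram. For λ = (4, 4, 1, 1, 1, 1, 1, 1, 1, 1, 1, 1, 1, 1, 1, 1), n = 22 boxes. Hook lengths by row (left-to-right, top-to-bottom): [19, 4, 3, 2]; [18, 3, 2, 1]; [14]; [13]; [12]; [11]; [10]; [9]; [8]; [7]; [6]; [5]; [4]; [3]; [2]; [1]. Product of hooks = 4293356485017600. So f^λ = 22! / 4293356485017600 = 1124000727777607680000 / 4293356485017600 = 261800.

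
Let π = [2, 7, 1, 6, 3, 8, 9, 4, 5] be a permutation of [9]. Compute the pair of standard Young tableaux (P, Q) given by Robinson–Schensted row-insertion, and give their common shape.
P = [1, 3, 4, 5] / [2, 6, 8, 9] / [7];  Q = [1, 2, 6, 7] / [3, 4, 8, 9] / [5];  common shape = (4, 4, 1)

Row-insert the values π_1, π_2, … into P one at a time, bumping the leftmost entry strictly greater than the inserted value down to the next row. The recording tableau Q records, in position (i, j), the step at which that cell was added to P.
  Insert 2 (step 1): P = [2];  Q = [1]
  Insert 7 (step 2): P = [2, 7];  Q = [1, 2]
  Insert 1 (step 3): P = [1, 7] / [2];  Q = [1, 2] / [3]
  Insert 6 (step 4): P = [1, 6] / [2, 7];  Q = [1, 2] / [3, 4]
  Insert 3 (step 5): P = [1, 3] / [2, 6] / [7];  Q = [1, 2] / [3, 4] / [5]
  Insert 8 (step 6): P = [1, 3, 8] / [2, 6] / [7];  Q = [1, 2, 6] / [3, 4] / [5]
  Insert 9 (step 7): P = [1, 3, 8, 9] / [2, 6] / [7];  Q = [1, 2, 6, 7] / [3, 4] / [5]
  Insert 4 (step 8): P = [1, 3, 4, 9] / [2, 6, 8] / [7];  Q = [1, 2, 6, 7] / [3, 4, 8] / [5]
  Insert 5 (step 9): P = [1, 3, 4, 5] / [2, 6, 8, 9] / [7];  Q = [1, 2, 6, 7] / [3, 4, 8, 9] / [5]
Final shape: (4, 4, 1).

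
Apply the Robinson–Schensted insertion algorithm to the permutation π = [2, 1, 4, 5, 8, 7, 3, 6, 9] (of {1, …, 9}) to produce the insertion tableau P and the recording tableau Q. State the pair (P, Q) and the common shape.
P = [1, 3, 5, 6, 9] / [2, 4, 7] / [8];  Q = [1, 3, 4, 5, 9] / [2, 6, 8] / [7];  common shape = (5, 3, 1)

Row-insert the values π_1, π_2, … into P one at a time, bumping the leftmost entry strictly greater than the inserted value down to the next row. The recording tableau Q records, in position (i, j), the step at which that cell was added to P.
  Insert 2 (step 1): P = [2];  Q = [1]
  Insert 1 (step 2): P = [1] / [2];  Q = [1] / [2]
  Insert 4 (step 3): P = [1, 4] / [2];  Q = [1, 3] / [2]
  Insert 5 (step 4): P = [1, 4, 5] / [2];  Q = [1, 3, 4] / [2]
  Insert 8 (step 5): P = [1, 4, 5, 8] / [2];  Q = [1, 3, 4, 5] / [2]
  Insert 7 (step 6): P = [1, 4, 5, 7] / [2, 8];  Q = [1, 3, 4, 5] / [2, 6]
  Insert 3 (step 7): P = [1, 3, 5, 7] / [2, 4] / [8];  Q = [1, 3, 4, 5] / [2, 6] / [7]
  Insert 6 (step 8): P = [1, 3, 5, 6] / [2, 4, 7] / [8];  Q = [1, 3, 4, 5] / [2, 6, 8] / [7]
  Insert 9 (step 9): P = [1, 3, 5, 6, 9] / [2, 4, 7] / [8];  Q = [1, 3, 4, 5, 9] / [2, 6, 8] / [7]
Final shape: (5, 3, 1).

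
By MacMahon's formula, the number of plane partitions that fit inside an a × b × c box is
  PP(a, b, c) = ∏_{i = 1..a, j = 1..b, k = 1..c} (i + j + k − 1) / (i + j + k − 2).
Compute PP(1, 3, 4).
PP(1, 3, 4) = 35

Evaluate the triple product over i = 1..1, j = 1..3, k = 1..4. The factors are (2/1) · (3/2) · (4/3) · (5/4) · (3/2) · (4/3) · (5/4) · (6/5) · … (12 factors total). The numerators and denominators telescope so the product is an integer; carrying out the multiplication exactly gives PP(1, 3, 4) = 35.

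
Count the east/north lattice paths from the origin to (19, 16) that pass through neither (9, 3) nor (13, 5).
Number of paths = 3743037662

Inclusion–exclusion. Total paths: C(35, 19) = 4059928950. Through P₁: C(12, 9)·C(23, 10) = 251694520. Through P₂: C(18, 13)·C(17, 6) = 106037568. Since P₁ is strictly southwest of P₂, a monotone path through both must visit P₁ then P₂; paths through both = C(12, 9)·C(6, 4)·C(17, 6) = 40840800. Avoid both = 4059928950 − 251694520 − 106037568 + 40840800 = 3743037662.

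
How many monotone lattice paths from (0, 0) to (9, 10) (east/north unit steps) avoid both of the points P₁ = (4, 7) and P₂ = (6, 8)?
Number of paths = 53768

Inclusion–exclusion. Total paths: C(19, 9) = 92378. Through P₁: C(11, 4)·C(8, 5) = 18480. Through P₂: C(14, 6)·C(5, 3) = 30030. Since P₁ is strictly southwest of P₂, a monotone path through both must visit P₁ then P₂; paths through both = C(11, 4)·C(3, 2)·C(5, 3) = 9900. Avoid both = 92378 − 18480 − 30030 + 9900 = 53768.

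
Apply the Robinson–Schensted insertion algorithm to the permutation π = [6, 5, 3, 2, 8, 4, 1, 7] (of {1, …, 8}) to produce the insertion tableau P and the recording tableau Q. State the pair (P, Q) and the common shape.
P = [1, 4, 7] / [2, 8] / [3] / [5] / [6];  Q = [1, 5, 8] / [2, 6] / [3] / [4] / [7];  common shape = (3, 2, 1, 1, 1)

Row-insert the values π_1, π_2, … into P one at a time, bumping the leftmost entry strictly greater than the inserted value down to the next row. The recording tableau Q records, in position (i, j), the step at which that cell was added to P.
  Insert 6 (step 1): P = [6];  Q = [1]
  Insert 5 (step 2): P = [5] / [6];  Q = [1] / [2]
  Insert 3 (step 3): P = [3] / [5] / [6];  Q = [1] / [2] / [3]
  Insert 2 (step 4): P = [2] / [3] / [5] / [6];  Q = [1] / [2] / [3] / [4]
  Insert 8 (step 5): P = [2, 8] / [3] / [5] / [6];  Q = [1, 5] / [2] / [3] / [4]
  Insert 4 (step 6): P = [2, 4] / [3, 8] / [5] / [6];  Q = [1, 5] / [2, 6] / [3] / [4]
  Insert 1 (step 7): P = [1, 4] / [2, 8] / [3] / [5] / [6];  Q = [1, 5] / [2, 6] / [3] / [4] / [7]
  Insert 7 (step 8): P = [1, 4, 7] / [2, 8] / [3] / [5] / [6];  Q = [1, 5, 8] / [2, 6] / [3] / [4] / [7]
Final shape: (3, 2, 1, 1, 1).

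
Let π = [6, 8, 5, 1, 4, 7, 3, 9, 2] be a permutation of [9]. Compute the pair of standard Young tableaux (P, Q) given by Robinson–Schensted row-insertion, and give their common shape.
P = [1, 2, 7, 9] / [3, 8] / [4] / [5] / [6];  Q = [1, 2, 6, 8] / [3, 5] / [4] / [7] / [9];  common shape = (4, 2, 1, 1, 1)

Row-insert the values π_1, π_2, … into P one at a time, bumping the leftmost entry strictly greater than the inserted value down to the next row. The recording tableau Q records, in position (i, j), the step at which that cell was added to P.
  Insert 6 (step 1): P = [6];  Q = [1]
  Insert 8 (step 2): P = [6, 8];  Q = [1, 2]
  Insert 5 (step 3): P = [5, 8] / [6];  Q = [1, 2] / [3]
  Insert 1 (step 4): P = [1, 8] / [5] / [6];  Q = [1, 2] / [3] / [4]
  Insert 4 (step 5): P = [1, 4] / [5, 8] / [6];  Q = [1, 2] / [3, 5] / [4]
  Insert 7 (step 6): P = [1, 4, 7] / [5, 8] / [6];  Q = [1, 2, 6] / [3, 5] / [4]
  Insert 3 (step 7): P = [1, 3, 7] / [4, 8] / [5] / [6];  Q = [1, 2, 6] / [3, 5] / [4] / [7]
  Insert 9 (step 8): P = [1, 3, 7, 9] / [4, 8] / [5] / [6];  Q = [1, 2, 6, 8] / [3, 5] / [4] / [7]
  Insert 2 (step 9): P = [1, 2, 7, 9] / [3, 8] / [4] / [5] / [6];  Q = [1, 2, 6, 8] / [3, 5] / [4] / [7] / [9]
Final shape: (4, 2, 1, 1, 1).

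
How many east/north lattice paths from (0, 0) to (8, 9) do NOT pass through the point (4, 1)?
Number of paths = 21835

Total paths from (0, 0) to (8, 9): C(17, 8) = 24310. Paths through (4, 1): (paths (0, 0) → (4, 1)) × (paths (4, 1) → (8, 9)) = C(5, 4) · C(12, 4) = 5 · 495 = 2475. Avoidance count = 24310 − 2475 = 21835.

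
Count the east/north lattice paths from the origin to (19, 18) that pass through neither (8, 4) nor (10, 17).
Number of paths = 15382375800

Inclusion–exclusion. Total paths: C(37, 19) = 17672631900. Through P₁: C(12, 8)·C(25, 11) = 2206413000. Through P₂: C(27, 10)·C(10, 9) = 84362850. Since P₁ is strictly southwest of P₂, a monotone path through both must visit P₁ then P₂; paths through both = C(12, 8)·C(15, 2)·C(10, 9) = 519750. Avoid both = 17672631900 − 2206413000 − 84362850 + 519750 = 15382375800.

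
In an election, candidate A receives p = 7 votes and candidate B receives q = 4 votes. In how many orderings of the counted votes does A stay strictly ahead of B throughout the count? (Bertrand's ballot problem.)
Strict-lead orderings = 90

Total orderings of the 11 votes with 7 for A: C(11, 7) = 330. By the Bertrand ballot formula (Cycle Lemma / reflection principle), the number of orderings in which A is strictly ahead of B throughout is (p − q)/(p + q) · C(p + q, p) = (7 − 4)/(7 + 4) · 330 = 90.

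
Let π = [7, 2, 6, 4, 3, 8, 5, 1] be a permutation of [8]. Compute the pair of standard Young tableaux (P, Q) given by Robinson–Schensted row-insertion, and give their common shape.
P = [1, 3, 5] / [2, 8] / [4] / [6] / [7];  Q = [1, 3, 6] / [2, 7] / [4] / [5] / [8];  common shape = (3, 2, 1, 1, 1)

Row-insert the values π_1, π_2, … into P one at a time, bumping the leftmost entry strictly greater than the inserted value down to the next row. The recording tableau Q records, in position (i, j), the step at which that cell was added to P.
  Insert 7 (step 1): P = [7];  Q = [1]
  Insert 2 (step 2): P = [2] / [7];  Q = [1] / [2]
  Insert 6 (step 3): P = [2, 6] / [7];  Q = [1, 3] / [2]
  Insert 4 (step 4): P = [2, 4] / [6] / [7];  Q = [1, 3] / [2] / [4]
  Insert 3 (step 5): P = [2, 3] / [4] / [6] / [7];  Q = [1, 3] / [2] / [4] / [5]
  Insert 8 (step 6): P = [2, 3, 8] / [4] / [6] / [7];  Q = [1, 3, 6] / [2] / [4] / [5]
  Insert 5 (step 7): P = [2, 3, 5] / [4, 8] / [6] / [7];  Q = [1, 3, 6] / [2, 7] / [4] / [5]
  Insert 1 (step 8): P = [1, 3, 5] / [2, 8] / [4] / [6] / [7];  Q = [1, 3, 6] / [2, 7] / [4] / [5] / [8]
Final shape: (3, 2, 1, 1, 1).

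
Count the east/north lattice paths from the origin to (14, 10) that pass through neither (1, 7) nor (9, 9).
Number of paths = 1667216

Inclusion–exclusion. Total paths: C(24, 14) = 1961256. Through P₁: C(8, 1)·C(16, 13) = 4480. Through P₂: C(18, 9)·C(6, 5) = 291720. Since P₁ is strictly southwest of P₂, a monotone path through both must visit P₁ then P₂; paths through both = C(8, 1)·C(10, 8)·C(6, 5) = 2160. Avoid both = 1961256 − 4480 − 291720 + 2160 = 1667216.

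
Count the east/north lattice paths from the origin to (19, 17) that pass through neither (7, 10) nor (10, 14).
Number of paths = 7335824056

Inclusion–exclusion. Total paths: C(36, 19) = 8597496600. Through P₁: C(17, 7)·C(19, 12) = 979945824. Through P₂: C(24, 10)·C(12, 9) = 431476320. Since P₁ is strictly southwest of P₂, a monotone path through both must visit P₁ then P₂; paths through both = C(17, 7)·C(7, 3)·C(12, 9) = 149749600. Avoid both = 8597496600 − 979945824 − 431476320 + 149749600 = 7335824056.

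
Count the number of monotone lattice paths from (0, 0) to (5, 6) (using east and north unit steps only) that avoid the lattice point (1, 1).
Number of paths = 210

Total paths from (0, 0) to (5, 6): C(11, 5) = 462. Paths through (1, 1): (paths (0, 0) → (1, 1)) × (paths (1, 1) → (5, 6)) = C(2, 1) · C(9, 4) = 2 · 126 = 252. Avoidance count = 462 − 252 = 210.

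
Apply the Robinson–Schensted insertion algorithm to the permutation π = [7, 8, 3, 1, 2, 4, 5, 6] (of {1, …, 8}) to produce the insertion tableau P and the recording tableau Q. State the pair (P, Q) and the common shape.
P = [1, 2, 4, 5, 6] / [3, 8] / [7];  Q = [1, 2, 6, 7, 8] / [3, 5] / [4];  common shape = (5, 2, 1)

Row-insert the values π_1, π_2, … into P one at a time, bumping the leftmost entry strictly greater than the inserted value down to the next row. The recording tableau Q records, in position (i, j), the step at which that cell was added to P.
  Insert 7 (step 1): P = [7];  Q = [1]
  Insert 8 (step 2): P = [7, 8];  Q = [1, 2]
  Insert 3 (step 3): P = [3, 8] / [7];  Q = [1, 2] / [3]
  Insert 1 (step 4): P = [1, 8] / [3] / [7];  Q = [1, 2] / [3] / [4]
  Insert 2 (step 5): P = [1, 2] / [3, 8] / [7];  Q = [1, 2] / [3, 5] / [4]
  Insert 4 (step 6): P = [1, 2, 4] / [3, 8] / [7];  Q = [1, 2, 6] / [3, 5] / [4]
  Insert 5 (step 7): P = [1, 2, 4, 5] / [3, 8] / [7];  Q = [1, 2, 6, 7] / [3, 5] / [4]
  Insert 6 (step 8): P = [1, 2, 4, 5, 6] / [3, 8] / [7];  Q = [1, 2, 6, 7, 8] / [3, 5] / [4]
Final shape: (5, 2, 1).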